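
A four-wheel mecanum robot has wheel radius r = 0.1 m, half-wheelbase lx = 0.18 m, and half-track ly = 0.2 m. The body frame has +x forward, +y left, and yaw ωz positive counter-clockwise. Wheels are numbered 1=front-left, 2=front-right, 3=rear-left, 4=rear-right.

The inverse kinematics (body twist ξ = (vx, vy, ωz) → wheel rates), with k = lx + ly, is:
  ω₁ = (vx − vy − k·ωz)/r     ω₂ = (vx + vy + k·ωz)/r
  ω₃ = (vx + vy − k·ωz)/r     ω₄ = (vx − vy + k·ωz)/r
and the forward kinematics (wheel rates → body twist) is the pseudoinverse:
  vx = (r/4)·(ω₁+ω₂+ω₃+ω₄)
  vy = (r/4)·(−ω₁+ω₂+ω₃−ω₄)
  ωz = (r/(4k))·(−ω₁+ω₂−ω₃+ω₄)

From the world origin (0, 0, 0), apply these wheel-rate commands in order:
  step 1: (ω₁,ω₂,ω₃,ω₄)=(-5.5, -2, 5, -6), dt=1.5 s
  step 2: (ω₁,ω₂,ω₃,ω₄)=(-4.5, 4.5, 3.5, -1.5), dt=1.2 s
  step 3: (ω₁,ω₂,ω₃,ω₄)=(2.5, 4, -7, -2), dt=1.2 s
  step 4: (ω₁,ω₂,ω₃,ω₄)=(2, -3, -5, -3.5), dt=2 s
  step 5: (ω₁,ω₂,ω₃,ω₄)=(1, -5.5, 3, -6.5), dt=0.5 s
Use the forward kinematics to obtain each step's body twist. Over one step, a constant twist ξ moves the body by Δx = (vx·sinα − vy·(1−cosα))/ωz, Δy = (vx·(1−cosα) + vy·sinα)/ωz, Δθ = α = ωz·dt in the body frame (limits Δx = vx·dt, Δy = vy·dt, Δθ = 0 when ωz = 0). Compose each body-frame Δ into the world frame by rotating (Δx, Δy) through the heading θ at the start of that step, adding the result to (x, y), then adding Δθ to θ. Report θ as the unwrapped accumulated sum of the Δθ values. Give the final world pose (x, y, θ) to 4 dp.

(-0.4779, 0.6705, -0.8980)

step 1: ξ=(vx,vy,ωz)=(-0.2125, 0.3625, -0.4934), dt=1.5 → body Δ=(-0.0982, 0.6081, -0.7401) → world pose (-0.0982, 0.6081, -0.7401)
step 2: ξ=(vx,vy,ωz)=(0.0500, 0.3500, 0.2632), dt=1.2 → body Δ=(-0.0068, 0.4224, 0.3158) → world pose (0.1817, 0.9246, -0.4243)
step 3: ξ=(vx,vy,ωz)=(-0.0625, -0.0875, 0.4276), dt=1.2 → body Δ=(-0.0454, -0.1193, 0.5132) → world pose (0.0912, 0.8346, 0.0888)
step 4: ξ=(vx,vy,ωz)=(-0.2375, -0.1625, -0.2303), dt=2.0 → body Δ=(-0.5319, -0.2062, -0.4605) → world pose (-0.4203, 0.5821, -0.3717)
step 5: ξ=(vx,vy,ωz)=(-0.2000, 0.0750, -1.0526), dt=0.5 → body Δ=(-0.0858, 0.0615, -0.5263) → world pose (-0.4779, 0.6705, -0.8980)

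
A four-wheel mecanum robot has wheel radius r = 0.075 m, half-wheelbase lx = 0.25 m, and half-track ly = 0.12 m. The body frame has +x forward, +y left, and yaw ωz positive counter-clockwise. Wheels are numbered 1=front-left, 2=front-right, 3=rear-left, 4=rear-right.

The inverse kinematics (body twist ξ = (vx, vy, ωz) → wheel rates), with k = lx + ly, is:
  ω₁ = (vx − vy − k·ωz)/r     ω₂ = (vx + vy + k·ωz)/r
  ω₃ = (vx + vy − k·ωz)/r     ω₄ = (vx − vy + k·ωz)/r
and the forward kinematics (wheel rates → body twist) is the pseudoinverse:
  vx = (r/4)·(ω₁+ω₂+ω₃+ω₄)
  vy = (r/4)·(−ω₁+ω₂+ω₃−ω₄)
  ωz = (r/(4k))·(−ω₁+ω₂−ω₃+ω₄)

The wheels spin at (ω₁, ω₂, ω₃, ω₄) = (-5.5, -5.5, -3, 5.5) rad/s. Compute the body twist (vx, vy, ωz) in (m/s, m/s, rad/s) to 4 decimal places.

(-0.1594, -0.1594, 0.4307)

k = lx + ly = 0.25 + 0.12 = 0.3700
ω₁+ω₂+ω₃+ω₄ = -8.5000  →  vx = (0.075/4)·-8.5000 = -0.1594
−ω₁+ω₂+ω₃−ω₄ = -8.5000  →  vy = (0.075/4)·-8.5000 = -0.1594
−ω₁+ω₂−ω₃+ω₄ = 8.5000  →  ωz = (0.075/1.4800)·8.5000 = 0.4307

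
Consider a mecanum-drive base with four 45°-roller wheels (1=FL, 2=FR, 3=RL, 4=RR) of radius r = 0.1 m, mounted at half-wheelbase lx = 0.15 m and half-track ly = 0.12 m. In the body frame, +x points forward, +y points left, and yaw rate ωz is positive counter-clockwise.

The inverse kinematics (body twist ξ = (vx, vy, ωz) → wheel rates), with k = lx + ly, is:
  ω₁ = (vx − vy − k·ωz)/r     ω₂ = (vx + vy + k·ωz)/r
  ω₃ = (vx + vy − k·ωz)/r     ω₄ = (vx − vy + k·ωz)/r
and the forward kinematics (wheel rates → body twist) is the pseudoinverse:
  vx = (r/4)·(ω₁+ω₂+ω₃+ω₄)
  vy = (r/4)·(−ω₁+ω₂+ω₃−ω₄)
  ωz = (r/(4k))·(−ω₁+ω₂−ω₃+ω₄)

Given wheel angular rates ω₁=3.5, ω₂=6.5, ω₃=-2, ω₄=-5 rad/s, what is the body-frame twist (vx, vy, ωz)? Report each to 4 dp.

k = lx + ly = 0.15 + 0.12 = 0.2700
ω₁+ω₂+ω₃+ω₄ = 3.0000  →  vx = (0.1/4)·3.0000 = 0.0750
−ω₁+ω₂+ω₃−ω₄ = 6.0000  →  vy = (0.1/4)·6.0000 = 0.1500
−ω₁+ω₂−ω₃+ω₄ = 0.0000  →  ωz = (0.1/1.0800)·0.0000 = 0.0000

(0.0750, 0.1500, 0.0000)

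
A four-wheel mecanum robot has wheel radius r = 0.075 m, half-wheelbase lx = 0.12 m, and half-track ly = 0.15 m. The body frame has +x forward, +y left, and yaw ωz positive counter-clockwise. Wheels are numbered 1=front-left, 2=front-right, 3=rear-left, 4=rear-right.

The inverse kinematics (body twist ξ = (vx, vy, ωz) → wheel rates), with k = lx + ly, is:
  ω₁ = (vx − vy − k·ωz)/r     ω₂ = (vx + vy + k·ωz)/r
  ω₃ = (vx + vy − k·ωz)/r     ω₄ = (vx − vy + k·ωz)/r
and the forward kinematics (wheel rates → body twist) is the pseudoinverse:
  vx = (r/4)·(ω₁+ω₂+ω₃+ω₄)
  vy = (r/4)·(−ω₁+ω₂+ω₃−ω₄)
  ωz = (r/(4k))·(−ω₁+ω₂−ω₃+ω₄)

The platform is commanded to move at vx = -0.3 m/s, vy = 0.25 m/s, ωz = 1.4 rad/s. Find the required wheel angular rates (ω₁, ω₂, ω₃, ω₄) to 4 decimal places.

k = lx + ly = 0.12 + 0.15 = 0.2700;  k·ωz = 0.2700·1.4 = 0.3780
ω₁ (FL) = (vx − vy − k·ωz)/r = -0.9280/0.075 = -12.3733
ω₂ (FR) = (vx + vy + k·ωz)/r = 0.3280/0.075 = 4.3733
ω₃ (RL) = (vx + vy − k·ωz)/r = -0.4280/0.075 = -5.7067
ω₄ (RR) = (vx − vy + k·ωz)/r = -0.1720/0.075 = -2.2933

(-12.3733, 4.3733, -5.7067, -2.2933)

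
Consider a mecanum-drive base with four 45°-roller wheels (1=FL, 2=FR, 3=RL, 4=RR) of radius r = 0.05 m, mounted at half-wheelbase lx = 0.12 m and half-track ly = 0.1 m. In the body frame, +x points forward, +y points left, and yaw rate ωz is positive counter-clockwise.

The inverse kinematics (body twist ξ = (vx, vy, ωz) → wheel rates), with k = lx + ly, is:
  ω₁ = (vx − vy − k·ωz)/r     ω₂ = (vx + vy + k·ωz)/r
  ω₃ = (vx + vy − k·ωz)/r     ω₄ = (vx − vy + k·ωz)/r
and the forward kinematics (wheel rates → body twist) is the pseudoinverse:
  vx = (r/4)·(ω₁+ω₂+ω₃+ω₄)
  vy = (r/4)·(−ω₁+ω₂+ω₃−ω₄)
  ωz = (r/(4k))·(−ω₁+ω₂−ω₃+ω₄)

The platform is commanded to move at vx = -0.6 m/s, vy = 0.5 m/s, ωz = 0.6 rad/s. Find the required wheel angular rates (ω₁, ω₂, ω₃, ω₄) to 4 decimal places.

(-24.6400, 0.6400, -4.6400, -19.3600)

k = lx + ly = 0.12 + 0.1 = 0.2200;  k·ωz = 0.2200·0.6 = 0.1320
ω₁ (FL) = (vx − vy − k·ωz)/r = -1.2320/0.05 = -24.6400
ω₂ (FR) = (vx + vy + k·ωz)/r = 0.0320/0.05 = 0.6400
ω₃ (RL) = (vx + vy − k·ωz)/r = -0.2320/0.05 = -4.6400
ω₄ (RR) = (vx − vy + k·ωz)/r = -0.9680/0.05 = -19.3600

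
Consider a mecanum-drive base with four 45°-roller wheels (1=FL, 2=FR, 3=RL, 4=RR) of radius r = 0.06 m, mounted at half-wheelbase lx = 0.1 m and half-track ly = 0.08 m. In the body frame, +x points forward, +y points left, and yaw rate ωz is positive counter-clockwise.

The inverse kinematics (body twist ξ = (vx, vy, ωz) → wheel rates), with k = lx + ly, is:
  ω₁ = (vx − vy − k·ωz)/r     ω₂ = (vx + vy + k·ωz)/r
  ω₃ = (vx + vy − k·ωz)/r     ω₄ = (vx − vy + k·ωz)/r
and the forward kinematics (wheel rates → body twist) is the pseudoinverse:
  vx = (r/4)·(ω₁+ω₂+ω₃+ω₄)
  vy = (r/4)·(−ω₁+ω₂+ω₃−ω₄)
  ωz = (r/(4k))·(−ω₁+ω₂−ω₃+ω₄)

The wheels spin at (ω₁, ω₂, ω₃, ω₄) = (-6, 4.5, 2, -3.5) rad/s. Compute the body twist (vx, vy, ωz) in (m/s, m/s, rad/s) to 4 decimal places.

k = lx + ly = 0.1 + 0.08 = 0.1800
ω₁+ω₂+ω₃+ω₄ = -3.0000  →  vx = (0.06/4)·-3.0000 = -0.0450
−ω₁+ω₂+ω₃−ω₄ = 16.0000  →  vy = (0.06/4)·16.0000 = 0.2400
−ω₁+ω₂−ω₃+ω₄ = 5.0000  →  ωz = (0.06/0.7200)·5.0000 = 0.4167

(-0.0450, 0.2400, 0.4167)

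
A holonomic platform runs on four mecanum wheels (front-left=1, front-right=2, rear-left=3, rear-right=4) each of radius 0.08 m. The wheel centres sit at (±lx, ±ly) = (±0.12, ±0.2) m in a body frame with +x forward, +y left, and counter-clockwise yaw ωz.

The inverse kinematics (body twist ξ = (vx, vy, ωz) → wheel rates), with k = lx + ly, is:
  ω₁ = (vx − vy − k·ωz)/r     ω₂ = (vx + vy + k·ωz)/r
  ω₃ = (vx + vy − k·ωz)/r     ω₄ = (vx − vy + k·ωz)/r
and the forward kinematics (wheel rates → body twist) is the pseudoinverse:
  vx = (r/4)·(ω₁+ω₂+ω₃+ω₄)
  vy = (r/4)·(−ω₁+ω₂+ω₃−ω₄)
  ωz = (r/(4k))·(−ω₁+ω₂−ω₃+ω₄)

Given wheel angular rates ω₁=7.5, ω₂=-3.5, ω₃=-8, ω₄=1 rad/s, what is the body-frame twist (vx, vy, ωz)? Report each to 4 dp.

k = lx + ly = 0.12 + 0.2 = 0.3200
ω₁+ω₂+ω₃+ω₄ = -3.0000  →  vx = (0.08/4)·-3.0000 = -0.0600
−ω₁+ω₂+ω₃−ω₄ = -20.0000  →  vy = (0.08/4)·-20.0000 = -0.4000
−ω₁+ω₂−ω₃+ω₄ = -2.0000  →  ωz = (0.08/1.2800)·-2.0000 = -0.1250

(-0.0600, -0.4000, -0.1250)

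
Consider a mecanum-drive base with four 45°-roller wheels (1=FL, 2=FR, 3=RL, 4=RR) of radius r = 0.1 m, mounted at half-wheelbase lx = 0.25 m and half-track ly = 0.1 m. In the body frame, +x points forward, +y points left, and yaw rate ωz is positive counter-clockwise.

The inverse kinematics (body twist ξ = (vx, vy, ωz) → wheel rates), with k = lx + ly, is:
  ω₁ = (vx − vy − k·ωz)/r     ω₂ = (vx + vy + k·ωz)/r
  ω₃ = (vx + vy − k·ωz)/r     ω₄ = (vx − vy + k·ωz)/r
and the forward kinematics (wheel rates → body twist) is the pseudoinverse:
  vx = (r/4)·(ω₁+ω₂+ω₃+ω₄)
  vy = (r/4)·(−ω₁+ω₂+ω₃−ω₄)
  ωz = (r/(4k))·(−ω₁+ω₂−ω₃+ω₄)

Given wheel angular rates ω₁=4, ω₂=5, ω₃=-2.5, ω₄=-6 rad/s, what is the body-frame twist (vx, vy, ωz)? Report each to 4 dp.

k = lx + ly = 0.25 + 0.1 = 0.3500
ω₁+ω₂+ω₃+ω₄ = 0.5000  →  vx = (0.1/4)·0.5000 = 0.0125
−ω₁+ω₂+ω₃−ω₄ = 4.5000  →  vy = (0.1/4)·4.5000 = 0.1125
−ω₁+ω₂−ω₃+ω₄ = -2.5000  →  ωz = (0.1/1.4000)·-2.5000 = -0.1786

(0.0125, 0.1125, -0.1786)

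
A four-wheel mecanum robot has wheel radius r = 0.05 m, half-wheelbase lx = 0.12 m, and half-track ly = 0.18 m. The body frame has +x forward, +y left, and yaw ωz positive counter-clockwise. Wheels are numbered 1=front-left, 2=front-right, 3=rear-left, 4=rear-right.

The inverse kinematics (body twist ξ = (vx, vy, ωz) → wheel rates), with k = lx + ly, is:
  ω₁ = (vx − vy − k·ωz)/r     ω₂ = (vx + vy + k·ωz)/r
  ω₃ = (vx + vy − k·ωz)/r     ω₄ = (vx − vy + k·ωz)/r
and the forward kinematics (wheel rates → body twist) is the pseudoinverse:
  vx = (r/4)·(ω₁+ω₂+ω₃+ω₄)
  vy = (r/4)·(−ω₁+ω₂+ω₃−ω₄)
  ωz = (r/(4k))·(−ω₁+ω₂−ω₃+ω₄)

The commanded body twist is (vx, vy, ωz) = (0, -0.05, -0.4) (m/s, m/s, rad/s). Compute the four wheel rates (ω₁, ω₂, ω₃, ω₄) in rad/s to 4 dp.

(3.4000, -3.4000, 1.4000, -1.4000)

k = lx + ly = 0.12 + 0.18 = 0.3000;  k·ωz = 0.3000·-0.4 = -0.1200
ω₁ (FL) = (vx − vy − k·ωz)/r = 0.1700/0.05 = 3.4000
ω₂ (FR) = (vx + vy + k·ωz)/r = -0.1700/0.05 = -3.4000
ω₃ (RL) = (vx + vy − k·ωz)/r = 0.0700/0.05 = 1.4000
ω₄ (RR) = (vx − vy + k·ωz)/r = -0.0700/0.05 = -1.4000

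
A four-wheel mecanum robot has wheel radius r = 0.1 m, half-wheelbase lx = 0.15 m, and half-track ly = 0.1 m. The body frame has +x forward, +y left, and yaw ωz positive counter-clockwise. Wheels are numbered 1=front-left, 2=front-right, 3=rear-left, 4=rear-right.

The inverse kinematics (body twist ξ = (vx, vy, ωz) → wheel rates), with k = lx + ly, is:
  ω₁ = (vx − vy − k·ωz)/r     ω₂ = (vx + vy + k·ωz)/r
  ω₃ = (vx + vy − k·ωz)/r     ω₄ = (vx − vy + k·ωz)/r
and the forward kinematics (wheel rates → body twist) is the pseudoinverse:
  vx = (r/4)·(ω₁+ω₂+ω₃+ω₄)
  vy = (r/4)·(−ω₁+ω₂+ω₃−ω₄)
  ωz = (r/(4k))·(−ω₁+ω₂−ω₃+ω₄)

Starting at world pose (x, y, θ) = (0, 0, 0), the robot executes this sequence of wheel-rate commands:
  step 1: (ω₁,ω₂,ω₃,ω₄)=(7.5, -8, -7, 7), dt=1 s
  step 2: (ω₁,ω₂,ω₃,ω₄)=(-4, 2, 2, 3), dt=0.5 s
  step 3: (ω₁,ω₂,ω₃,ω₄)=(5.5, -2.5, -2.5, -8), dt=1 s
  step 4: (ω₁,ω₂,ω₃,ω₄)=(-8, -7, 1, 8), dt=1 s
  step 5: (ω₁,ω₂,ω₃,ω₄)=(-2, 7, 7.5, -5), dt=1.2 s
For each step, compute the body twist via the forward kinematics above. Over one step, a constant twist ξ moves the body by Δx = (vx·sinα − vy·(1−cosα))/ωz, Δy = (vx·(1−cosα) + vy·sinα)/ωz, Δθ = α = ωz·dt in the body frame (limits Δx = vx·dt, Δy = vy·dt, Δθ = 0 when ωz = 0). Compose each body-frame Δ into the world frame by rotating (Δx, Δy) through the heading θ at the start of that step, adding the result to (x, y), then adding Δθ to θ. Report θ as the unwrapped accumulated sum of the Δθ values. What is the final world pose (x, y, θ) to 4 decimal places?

(0.1102, -0.2263, -0.7700)

step 1: ξ=(vx,vy,ωz)=(-0.0125, -0.7375, -0.1500), dt=1.0 → body Δ=(-0.0677, -0.7338, -0.1500) → world pose (-0.0677, -0.7338, -0.1500)
step 2: ξ=(vx,vy,ωz)=(0.0750, 0.1250, 0.7000), dt=0.5 → body Δ=(0.0259, 0.0677, 0.3500) → world pose (-0.0319, -0.6707, 0.2000)
step 3: ξ=(vx,vy,ωz)=(-0.1875, -0.0625, -1.3500), dt=1.0 → body Δ=(-0.1717, 0.0633, -1.3500) → world pose (-0.2127, -0.6428, -1.1500)
step 4: ξ=(vx,vy,ωz)=(-0.1500, -0.1500, 0.8000), dt=1.0 → body Δ=(-0.0776, -0.1914, 0.8000) → world pose (-0.4191, -0.6501, -0.3500)
step 5: ξ=(vx,vy,ωz)=(0.1875, 0.5375, -0.3500), dt=1.2 → body Δ=(0.3519, 0.5796, -0.4200) → world pose (0.1102, -0.2263, -0.7700)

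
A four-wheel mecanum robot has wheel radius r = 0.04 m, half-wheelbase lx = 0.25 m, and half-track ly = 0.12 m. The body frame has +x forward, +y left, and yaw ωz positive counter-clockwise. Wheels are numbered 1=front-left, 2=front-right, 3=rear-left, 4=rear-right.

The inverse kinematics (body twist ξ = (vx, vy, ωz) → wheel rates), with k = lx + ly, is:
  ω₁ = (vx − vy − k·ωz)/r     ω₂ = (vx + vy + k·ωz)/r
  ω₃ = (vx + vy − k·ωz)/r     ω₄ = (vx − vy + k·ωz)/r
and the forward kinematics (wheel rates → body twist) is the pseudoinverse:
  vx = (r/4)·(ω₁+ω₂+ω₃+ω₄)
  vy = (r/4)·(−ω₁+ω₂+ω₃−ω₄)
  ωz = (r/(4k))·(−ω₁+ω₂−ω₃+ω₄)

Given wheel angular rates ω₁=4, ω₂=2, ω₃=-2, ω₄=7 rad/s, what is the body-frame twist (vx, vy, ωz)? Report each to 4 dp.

k = lx + ly = 0.25 + 0.12 = 0.3700
ω₁+ω₂+ω₃+ω₄ = 11.0000  →  vx = (0.04/4)·11.0000 = 0.1100
−ω₁+ω₂+ω₃−ω₄ = -11.0000  →  vy = (0.04/4)·-11.0000 = -0.1100
−ω₁+ω₂−ω₃+ω₄ = 7.0000  →  ωz = (0.04/1.4800)·7.0000 = 0.1892

(0.1100, -0.1100, 0.1892)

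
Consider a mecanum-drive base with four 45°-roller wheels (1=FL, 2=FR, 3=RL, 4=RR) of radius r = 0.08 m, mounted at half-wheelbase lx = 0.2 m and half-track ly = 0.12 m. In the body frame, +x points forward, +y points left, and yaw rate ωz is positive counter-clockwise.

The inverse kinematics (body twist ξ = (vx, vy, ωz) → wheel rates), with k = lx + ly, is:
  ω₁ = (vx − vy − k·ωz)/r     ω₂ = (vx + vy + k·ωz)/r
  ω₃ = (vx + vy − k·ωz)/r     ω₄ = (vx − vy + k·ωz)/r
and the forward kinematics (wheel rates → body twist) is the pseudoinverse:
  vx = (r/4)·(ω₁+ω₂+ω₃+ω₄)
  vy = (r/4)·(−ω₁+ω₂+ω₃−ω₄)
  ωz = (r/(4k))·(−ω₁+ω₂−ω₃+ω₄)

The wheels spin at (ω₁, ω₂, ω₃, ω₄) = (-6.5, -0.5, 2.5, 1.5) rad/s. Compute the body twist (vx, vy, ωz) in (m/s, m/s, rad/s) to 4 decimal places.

(-0.0600, 0.1400, 0.3125)

k = lx + ly = 0.2 + 0.12 = 0.3200
ω₁+ω₂+ω₃+ω₄ = -3.0000  →  vx = (0.08/4)·-3.0000 = -0.0600
−ω₁+ω₂+ω₃−ω₄ = 7.0000  →  vy = (0.08/4)·7.0000 = 0.1400
−ω₁+ω₂−ω₃+ω₄ = 5.0000  →  ωz = (0.08/1.2800)·5.0000 = 0.3125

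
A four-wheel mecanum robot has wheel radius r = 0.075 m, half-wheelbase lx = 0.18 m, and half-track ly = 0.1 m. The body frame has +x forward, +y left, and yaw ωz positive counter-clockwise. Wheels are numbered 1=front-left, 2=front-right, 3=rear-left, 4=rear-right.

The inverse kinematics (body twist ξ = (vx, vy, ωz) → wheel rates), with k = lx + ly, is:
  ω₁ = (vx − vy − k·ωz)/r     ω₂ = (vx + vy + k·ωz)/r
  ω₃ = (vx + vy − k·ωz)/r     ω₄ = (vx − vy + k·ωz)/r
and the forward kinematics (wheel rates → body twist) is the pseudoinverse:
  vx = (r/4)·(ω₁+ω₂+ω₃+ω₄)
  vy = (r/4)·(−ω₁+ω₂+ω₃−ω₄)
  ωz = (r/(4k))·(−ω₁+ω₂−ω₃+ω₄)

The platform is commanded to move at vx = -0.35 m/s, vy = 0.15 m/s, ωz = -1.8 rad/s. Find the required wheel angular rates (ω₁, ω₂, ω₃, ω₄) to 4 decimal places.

k = lx + ly = 0.18 + 0.1 = 0.2800;  k·ωz = 0.2800·-1.8 = -0.5040
ω₁ (FL) = (vx − vy − k·ωz)/r = 0.0040/0.075 = 0.0533
ω₂ (FR) = (vx + vy + k·ωz)/r = -0.7040/0.075 = -9.3867
ω₃ (RL) = (vx + vy − k·ωz)/r = 0.3040/0.075 = 4.0533
ω₄ (RR) = (vx − vy + k·ωz)/r = -1.0040/0.075 = -13.3867

(0.0533, -9.3867, 4.0533, -13.3867)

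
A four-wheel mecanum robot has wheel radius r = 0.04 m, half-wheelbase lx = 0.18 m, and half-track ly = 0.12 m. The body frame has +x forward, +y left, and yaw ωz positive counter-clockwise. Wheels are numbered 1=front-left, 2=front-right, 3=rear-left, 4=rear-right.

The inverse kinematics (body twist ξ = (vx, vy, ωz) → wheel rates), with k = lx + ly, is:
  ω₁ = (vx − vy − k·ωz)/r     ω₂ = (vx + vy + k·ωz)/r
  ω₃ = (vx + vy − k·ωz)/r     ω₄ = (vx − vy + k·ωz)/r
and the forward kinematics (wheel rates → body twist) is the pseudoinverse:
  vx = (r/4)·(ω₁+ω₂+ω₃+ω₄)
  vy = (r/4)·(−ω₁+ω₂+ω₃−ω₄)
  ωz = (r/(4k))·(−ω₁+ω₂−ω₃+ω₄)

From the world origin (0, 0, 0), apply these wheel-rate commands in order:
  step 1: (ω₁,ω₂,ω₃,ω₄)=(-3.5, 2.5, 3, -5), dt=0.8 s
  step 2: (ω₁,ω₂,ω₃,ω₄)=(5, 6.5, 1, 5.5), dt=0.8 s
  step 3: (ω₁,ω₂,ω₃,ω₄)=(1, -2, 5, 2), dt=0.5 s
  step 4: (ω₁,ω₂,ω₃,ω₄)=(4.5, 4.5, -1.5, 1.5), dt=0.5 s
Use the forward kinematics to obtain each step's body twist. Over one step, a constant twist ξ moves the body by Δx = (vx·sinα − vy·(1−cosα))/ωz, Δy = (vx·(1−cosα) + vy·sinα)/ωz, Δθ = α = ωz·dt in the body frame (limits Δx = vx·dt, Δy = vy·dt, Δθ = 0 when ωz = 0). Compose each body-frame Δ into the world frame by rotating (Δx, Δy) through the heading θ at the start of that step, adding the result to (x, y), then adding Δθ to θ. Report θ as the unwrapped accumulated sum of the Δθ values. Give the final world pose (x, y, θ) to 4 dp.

step 1: ξ=(vx,vy,ωz)=(-0.0300, 0.1400, -0.0667), dt=0.8 → body Δ=(-0.0210, 0.1126, -0.0533) → world pose (-0.0210, 0.1126, -0.0533)
step 2: ξ=(vx,vy,ωz)=(0.1800, -0.0300, 0.2000), dt=0.8 → body Δ=(0.1453, -0.0124, 0.1600) → world pose (0.1234, 0.0925, 0.1067)
step 3: ξ=(vx,vy,ωz)=(0.0600, 0.0000, -0.2000), dt=0.5 → body Δ=(0.0300, -0.0015, -0.1000) → world pose (0.1534, 0.0942, 0.0067)
step 4: ξ=(vx,vy,ωz)=(0.0900, -0.0300, 0.1000), dt=0.5 → body Δ=(0.0454, -0.0139, 0.0500) → world pose (0.1988, 0.0806, 0.0567)

(0.1988, 0.0806, 0.0567)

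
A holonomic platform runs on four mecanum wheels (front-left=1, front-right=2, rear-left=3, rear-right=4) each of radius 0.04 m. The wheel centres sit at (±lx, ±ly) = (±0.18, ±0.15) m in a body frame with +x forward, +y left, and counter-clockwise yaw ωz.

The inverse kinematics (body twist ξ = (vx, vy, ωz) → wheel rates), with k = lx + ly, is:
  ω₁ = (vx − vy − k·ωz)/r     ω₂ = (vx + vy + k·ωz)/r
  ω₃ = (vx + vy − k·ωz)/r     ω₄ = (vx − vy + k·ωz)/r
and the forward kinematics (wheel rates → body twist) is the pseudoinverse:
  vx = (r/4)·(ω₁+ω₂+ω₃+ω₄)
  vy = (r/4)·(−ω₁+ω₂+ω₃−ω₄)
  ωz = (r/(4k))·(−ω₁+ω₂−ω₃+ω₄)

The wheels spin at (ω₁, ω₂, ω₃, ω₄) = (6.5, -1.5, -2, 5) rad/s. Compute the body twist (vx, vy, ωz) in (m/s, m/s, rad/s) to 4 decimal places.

(0.0800, -0.1500, -0.0303)

k = lx + ly = 0.18 + 0.15 = 0.3300
ω₁+ω₂+ω₃+ω₄ = 8.0000  →  vx = (0.04/4)·8.0000 = 0.0800
−ω₁+ω₂+ω₃−ω₄ = -15.0000  →  vy = (0.04/4)·-15.0000 = -0.1500
−ω₁+ω₂−ω₃+ω₄ = -1.0000  →  ωz = (0.04/1.3200)·-1.0000 = -0.0303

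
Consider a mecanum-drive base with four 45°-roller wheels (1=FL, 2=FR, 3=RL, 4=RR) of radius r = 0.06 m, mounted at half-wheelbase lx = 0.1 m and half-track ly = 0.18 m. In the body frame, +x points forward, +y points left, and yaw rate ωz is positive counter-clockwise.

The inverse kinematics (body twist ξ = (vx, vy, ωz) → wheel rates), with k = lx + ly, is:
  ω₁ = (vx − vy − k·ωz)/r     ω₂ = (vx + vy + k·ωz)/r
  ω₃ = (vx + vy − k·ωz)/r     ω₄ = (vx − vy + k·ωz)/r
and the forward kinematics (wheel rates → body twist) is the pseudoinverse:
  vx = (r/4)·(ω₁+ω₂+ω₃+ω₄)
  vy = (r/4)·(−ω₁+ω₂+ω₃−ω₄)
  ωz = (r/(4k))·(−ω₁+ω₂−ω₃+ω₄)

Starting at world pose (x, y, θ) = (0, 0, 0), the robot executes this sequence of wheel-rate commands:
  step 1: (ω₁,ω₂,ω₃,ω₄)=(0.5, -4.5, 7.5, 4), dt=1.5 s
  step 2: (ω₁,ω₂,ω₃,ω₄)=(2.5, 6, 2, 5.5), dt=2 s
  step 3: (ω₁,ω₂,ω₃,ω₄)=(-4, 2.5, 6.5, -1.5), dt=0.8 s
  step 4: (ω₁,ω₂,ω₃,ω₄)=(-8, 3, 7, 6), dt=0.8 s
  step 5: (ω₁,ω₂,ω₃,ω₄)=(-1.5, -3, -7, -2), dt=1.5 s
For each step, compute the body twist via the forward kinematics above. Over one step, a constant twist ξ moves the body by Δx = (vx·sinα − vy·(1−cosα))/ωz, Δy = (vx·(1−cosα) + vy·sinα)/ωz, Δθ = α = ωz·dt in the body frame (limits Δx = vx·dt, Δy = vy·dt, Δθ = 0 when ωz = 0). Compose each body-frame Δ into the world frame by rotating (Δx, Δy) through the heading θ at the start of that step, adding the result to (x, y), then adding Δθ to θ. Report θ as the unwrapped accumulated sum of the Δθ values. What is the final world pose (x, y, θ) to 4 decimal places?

(0.5141, -0.1798, 0.7125)

step 1: ξ=(vx,vy,ωz)=(0.1125, -0.0225, -0.4554), dt=1.5 → body Δ=(0.1448, -0.0866, -0.6830) → world pose (0.1448, -0.0866, -0.6830)
step 2: ξ=(vx,vy,ωz)=(0.2400, 0.0000, 0.3750), dt=2.0 → body Δ=(0.4362, 0.1717, 0.7500) → world pose (0.5916, -0.2288, 0.0670)
step 3: ξ=(vx,vy,ωz)=(0.0525, 0.2175, -0.0804), dt=0.8 → body Δ=(0.0476, 0.1725, -0.0643) → world pose (0.6275, -0.0534, 0.0027)
step 4: ξ=(vx,vy,ωz)=(0.1200, 0.1800, 0.5357), dt=0.8 → body Δ=(0.0627, 0.1599, 0.4286) → world pose (0.6898, 0.1066, 0.4313)
step 5: ξ=(vx,vy,ωz)=(-0.2025, -0.0975, 0.1875), dt=1.5 → body Δ=(-0.2793, -0.1868, 0.2812) → world pose (0.5141, -0.1798, 0.7125)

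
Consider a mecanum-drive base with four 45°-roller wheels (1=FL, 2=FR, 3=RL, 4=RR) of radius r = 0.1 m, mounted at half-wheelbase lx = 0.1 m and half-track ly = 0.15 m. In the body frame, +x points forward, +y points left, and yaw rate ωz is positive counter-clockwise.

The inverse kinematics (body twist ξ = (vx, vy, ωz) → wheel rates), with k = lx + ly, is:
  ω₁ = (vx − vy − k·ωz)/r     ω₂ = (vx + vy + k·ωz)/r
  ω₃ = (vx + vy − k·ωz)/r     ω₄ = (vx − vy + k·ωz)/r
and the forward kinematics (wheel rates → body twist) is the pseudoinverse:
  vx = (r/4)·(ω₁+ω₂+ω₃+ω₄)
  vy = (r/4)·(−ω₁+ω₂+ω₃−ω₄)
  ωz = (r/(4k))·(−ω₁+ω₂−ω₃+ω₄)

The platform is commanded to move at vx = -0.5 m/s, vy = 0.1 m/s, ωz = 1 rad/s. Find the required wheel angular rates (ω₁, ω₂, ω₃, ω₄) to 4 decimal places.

k = lx + ly = 0.1 + 0.15 = 0.2500;  k·ωz = 0.2500·1 = 0.2500
ω₁ (FL) = (vx − vy − k·ωz)/r = -0.8500/0.1 = -8.5000
ω₂ (FR) = (vx + vy + k·ωz)/r = -0.1500/0.1 = -1.5000
ω₃ (RL) = (vx + vy − k·ωz)/r = -0.6500/0.1 = -6.5000
ω₄ (RR) = (vx − vy + k·ωz)/r = -0.3500/0.1 = -3.5000

(-8.5000, -1.5000, -6.5000, -3.5000)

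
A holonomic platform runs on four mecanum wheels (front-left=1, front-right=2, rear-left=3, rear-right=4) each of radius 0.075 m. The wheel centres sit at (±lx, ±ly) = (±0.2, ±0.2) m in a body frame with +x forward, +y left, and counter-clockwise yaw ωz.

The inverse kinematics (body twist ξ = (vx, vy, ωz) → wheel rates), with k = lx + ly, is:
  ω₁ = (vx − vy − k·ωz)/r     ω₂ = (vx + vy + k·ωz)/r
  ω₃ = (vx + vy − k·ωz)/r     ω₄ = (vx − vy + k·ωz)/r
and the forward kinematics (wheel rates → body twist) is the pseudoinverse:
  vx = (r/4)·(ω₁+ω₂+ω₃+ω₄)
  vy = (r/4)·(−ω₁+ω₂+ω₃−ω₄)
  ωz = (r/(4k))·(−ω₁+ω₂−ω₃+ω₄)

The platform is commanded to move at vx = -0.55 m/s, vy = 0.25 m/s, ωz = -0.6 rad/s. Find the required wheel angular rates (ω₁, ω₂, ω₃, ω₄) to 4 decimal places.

k = lx + ly = 0.2 + 0.2 = 0.4000;  k·ωz = 0.4000·-0.6 = -0.2400
ω₁ (FL) = (vx − vy − k·ωz)/r = -0.5600/0.075 = -7.4667
ω₂ (FR) = (vx + vy + k·ωz)/r = -0.5400/0.075 = -7.2000
ω₃ (RL) = (vx + vy − k·ωz)/r = -0.0600/0.075 = -0.8000
ω₄ (RR) = (vx − vy + k·ωz)/r = -1.0400/0.075 = -13.8667

(-7.4667, -7.2000, -0.8000, -13.8667)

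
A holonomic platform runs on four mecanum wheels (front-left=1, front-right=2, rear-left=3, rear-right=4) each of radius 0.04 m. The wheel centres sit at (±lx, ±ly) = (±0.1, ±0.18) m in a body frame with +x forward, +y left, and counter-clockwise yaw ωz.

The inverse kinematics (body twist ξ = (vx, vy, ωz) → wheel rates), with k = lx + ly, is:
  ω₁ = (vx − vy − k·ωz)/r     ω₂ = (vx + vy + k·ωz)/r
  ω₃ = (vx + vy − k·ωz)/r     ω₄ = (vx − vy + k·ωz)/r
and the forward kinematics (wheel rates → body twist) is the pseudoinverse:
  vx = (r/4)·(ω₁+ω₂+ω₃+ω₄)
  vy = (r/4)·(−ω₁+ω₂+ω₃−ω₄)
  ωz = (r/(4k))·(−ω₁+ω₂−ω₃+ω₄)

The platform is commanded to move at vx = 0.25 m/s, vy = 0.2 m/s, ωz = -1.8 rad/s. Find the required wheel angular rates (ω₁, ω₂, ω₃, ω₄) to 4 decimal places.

k = lx + ly = 0.1 + 0.18 = 0.2800;  k·ωz = 0.2800·-1.8 = -0.5040
ω₁ (FL) = (vx − vy − k·ωz)/r = 0.5540/0.04 = 13.8500
ω₂ (FR) = (vx + vy + k·ωz)/r = -0.0540/0.04 = -1.3500
ω₃ (RL) = (vx + vy − k·ωz)/r = 0.9540/0.04 = 23.8500
ω₄ (RR) = (vx − vy + k·ωz)/r = -0.4540/0.04 = -11.3500

(13.8500, -1.3500, 23.8500, -11.3500)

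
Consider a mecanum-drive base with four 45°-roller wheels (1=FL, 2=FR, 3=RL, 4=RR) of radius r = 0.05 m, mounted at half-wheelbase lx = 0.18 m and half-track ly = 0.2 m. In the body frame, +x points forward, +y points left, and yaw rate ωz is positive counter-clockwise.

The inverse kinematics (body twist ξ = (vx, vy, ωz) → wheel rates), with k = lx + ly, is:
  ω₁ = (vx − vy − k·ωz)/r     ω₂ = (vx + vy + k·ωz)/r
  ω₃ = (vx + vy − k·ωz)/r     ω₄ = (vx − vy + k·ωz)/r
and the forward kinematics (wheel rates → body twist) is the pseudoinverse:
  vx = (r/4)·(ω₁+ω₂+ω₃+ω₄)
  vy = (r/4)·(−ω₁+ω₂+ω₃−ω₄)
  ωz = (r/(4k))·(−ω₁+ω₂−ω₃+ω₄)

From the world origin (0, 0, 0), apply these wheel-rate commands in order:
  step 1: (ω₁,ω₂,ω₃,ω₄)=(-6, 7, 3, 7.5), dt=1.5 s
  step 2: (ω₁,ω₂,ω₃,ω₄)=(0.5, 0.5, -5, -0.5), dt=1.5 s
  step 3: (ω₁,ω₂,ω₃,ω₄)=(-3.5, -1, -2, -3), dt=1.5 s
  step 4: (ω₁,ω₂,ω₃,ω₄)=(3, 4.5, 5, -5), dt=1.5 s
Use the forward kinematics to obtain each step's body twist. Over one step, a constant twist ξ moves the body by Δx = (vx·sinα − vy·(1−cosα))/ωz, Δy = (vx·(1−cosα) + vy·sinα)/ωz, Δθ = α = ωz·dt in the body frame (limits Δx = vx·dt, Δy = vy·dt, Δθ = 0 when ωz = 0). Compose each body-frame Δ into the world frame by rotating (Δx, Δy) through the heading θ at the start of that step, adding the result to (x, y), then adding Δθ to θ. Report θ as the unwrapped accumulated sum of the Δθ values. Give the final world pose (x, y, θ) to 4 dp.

step 1: ξ=(vx,vy,ωz)=(0.1437, 0.1063, 0.5757), dt=1.5 → body Δ=(0.1252, 0.2277, 0.8635) → world pose (0.1252, 0.2277, 0.8635)
step 2: ξ=(vx,vy,ωz)=(-0.0563, -0.0563, 0.1480), dt=1.5 → body Δ=(-0.0744, -0.0930, 0.2220) → world pose (0.1476, 0.1108, 1.0855)
step 3: ξ=(vx,vy,ωz)=(-0.1188, 0.0438, 0.0493), dt=1.5 → body Δ=(-0.1804, 0.0590, 0.0740) → world pose (0.0112, -0.0213, 1.1595)
step 4: ξ=(vx,vy,ωz)=(0.0938, 0.1437, -0.2796), dt=1.5 → body Δ=(0.1811, 0.1803, -0.4194) → world pose (-0.0816, 0.2168, 0.7401)

(-0.0816, 0.2168, 0.7401)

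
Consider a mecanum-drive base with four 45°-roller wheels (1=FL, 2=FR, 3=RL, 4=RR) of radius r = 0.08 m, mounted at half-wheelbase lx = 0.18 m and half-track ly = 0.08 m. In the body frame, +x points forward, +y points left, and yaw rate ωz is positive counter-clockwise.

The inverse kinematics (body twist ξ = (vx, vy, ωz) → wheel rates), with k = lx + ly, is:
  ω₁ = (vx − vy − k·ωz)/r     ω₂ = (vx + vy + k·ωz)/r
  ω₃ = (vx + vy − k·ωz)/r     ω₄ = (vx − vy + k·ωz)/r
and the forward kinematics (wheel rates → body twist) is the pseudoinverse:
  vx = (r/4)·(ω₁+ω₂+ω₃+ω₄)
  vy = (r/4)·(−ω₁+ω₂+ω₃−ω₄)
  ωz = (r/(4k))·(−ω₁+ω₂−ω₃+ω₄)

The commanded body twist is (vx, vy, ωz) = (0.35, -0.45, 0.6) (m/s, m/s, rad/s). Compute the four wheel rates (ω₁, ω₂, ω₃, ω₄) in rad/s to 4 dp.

k = lx + ly = 0.18 + 0.08 = 0.2600;  k·ωz = 0.2600·0.6 = 0.1560
ω₁ (FL) = (vx − vy − k·ωz)/r = 0.6440/0.08 = 8.0500
ω₂ (FR) = (vx + vy + k·ωz)/r = 0.0560/0.08 = 0.7000
ω₃ (RL) = (vx + vy − k·ωz)/r = -0.2560/0.08 = -3.2000
ω₄ (RR) = (vx − vy + k·ωz)/r = 0.9560/0.08 = 11.9500

(8.0500, 0.7000, -3.2000, 11.9500)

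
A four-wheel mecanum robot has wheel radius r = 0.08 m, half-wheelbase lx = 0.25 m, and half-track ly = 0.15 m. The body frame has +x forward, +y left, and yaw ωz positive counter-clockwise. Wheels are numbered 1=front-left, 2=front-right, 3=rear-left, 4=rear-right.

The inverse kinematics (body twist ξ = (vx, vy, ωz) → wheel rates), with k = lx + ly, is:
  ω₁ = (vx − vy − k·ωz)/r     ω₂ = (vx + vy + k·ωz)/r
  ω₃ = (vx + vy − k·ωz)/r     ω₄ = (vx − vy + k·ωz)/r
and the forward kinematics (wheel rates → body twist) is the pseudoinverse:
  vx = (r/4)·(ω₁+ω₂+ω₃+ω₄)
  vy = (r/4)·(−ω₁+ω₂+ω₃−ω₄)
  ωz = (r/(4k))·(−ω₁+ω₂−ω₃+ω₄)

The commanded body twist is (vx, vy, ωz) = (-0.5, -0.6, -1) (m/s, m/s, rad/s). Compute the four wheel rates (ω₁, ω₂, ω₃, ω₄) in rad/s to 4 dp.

k = lx + ly = 0.25 + 0.15 = 0.4000;  k·ωz = 0.4000·-1 = -0.4000
ω₁ (FL) = (vx − vy − k·ωz)/r = 0.5000/0.08 = 6.2500
ω₂ (FR) = (vx + vy + k·ωz)/r = -1.5000/0.08 = -18.7500
ω₃ (RL) = (vx + vy − k·ωz)/r = -0.7000/0.08 = -8.7500
ω₄ (RR) = (vx − vy + k·ωz)/r = -0.3000/0.08 = -3.7500

(6.2500, -18.7500, -8.7500, -3.7500)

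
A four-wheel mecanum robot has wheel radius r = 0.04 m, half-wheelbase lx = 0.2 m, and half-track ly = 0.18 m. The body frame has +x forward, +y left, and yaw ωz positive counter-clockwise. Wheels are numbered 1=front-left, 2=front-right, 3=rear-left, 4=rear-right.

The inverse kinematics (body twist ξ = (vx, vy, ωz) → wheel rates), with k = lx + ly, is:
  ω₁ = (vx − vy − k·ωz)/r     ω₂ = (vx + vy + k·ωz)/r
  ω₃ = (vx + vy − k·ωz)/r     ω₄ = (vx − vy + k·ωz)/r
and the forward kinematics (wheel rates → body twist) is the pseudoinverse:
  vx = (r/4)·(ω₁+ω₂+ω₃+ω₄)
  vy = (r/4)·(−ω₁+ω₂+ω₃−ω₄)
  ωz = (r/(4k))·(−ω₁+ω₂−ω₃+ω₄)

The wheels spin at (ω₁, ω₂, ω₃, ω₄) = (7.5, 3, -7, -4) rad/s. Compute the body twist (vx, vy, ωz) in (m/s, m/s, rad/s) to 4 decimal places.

k = lx + ly = 0.2 + 0.18 = 0.3800
ω₁+ω₂+ω₃+ω₄ = -0.5000  →  vx = (0.04/4)·-0.5000 = -0.0050
−ω₁+ω₂+ω₃−ω₄ = -7.5000  →  vy = (0.04/4)·-7.5000 = -0.0750
−ω₁+ω₂−ω₃+ω₄ = -1.5000  →  ωz = (0.04/1.5200)·-1.5000 = -0.0395

(-0.0050, -0.0750, -0.0395)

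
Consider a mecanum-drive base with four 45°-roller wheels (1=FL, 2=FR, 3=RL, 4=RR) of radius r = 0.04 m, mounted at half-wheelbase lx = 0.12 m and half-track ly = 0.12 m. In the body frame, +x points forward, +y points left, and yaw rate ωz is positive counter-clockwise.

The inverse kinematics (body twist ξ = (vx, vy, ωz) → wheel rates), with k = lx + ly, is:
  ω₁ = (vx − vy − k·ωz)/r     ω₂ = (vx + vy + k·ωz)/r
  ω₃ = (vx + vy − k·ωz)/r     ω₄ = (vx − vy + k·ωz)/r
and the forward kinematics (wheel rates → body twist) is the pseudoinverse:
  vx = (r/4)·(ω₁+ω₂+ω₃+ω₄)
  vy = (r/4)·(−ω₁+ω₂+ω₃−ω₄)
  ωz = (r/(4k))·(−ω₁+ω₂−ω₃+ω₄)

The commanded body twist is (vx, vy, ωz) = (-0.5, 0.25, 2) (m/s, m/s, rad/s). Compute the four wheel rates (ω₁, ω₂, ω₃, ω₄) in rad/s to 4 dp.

(-30.7500, 5.7500, -18.2500, -6.7500)

k = lx + ly = 0.12 + 0.12 = 0.2400;  k·ωz = 0.2400·2 = 0.4800
ω₁ (FL) = (vx − vy − k·ωz)/r = -1.2300/0.04 = -30.7500
ω₂ (FR) = (vx + vy + k·ωz)/r = 0.2300/0.04 = 5.7500
ω₃ (RL) = (vx + vy − k·ωz)/r = -0.7300/0.04 = -18.2500
ω₄ (RR) = (vx − vy + k·ωz)/r = -0.2700/0.04 = -6.7500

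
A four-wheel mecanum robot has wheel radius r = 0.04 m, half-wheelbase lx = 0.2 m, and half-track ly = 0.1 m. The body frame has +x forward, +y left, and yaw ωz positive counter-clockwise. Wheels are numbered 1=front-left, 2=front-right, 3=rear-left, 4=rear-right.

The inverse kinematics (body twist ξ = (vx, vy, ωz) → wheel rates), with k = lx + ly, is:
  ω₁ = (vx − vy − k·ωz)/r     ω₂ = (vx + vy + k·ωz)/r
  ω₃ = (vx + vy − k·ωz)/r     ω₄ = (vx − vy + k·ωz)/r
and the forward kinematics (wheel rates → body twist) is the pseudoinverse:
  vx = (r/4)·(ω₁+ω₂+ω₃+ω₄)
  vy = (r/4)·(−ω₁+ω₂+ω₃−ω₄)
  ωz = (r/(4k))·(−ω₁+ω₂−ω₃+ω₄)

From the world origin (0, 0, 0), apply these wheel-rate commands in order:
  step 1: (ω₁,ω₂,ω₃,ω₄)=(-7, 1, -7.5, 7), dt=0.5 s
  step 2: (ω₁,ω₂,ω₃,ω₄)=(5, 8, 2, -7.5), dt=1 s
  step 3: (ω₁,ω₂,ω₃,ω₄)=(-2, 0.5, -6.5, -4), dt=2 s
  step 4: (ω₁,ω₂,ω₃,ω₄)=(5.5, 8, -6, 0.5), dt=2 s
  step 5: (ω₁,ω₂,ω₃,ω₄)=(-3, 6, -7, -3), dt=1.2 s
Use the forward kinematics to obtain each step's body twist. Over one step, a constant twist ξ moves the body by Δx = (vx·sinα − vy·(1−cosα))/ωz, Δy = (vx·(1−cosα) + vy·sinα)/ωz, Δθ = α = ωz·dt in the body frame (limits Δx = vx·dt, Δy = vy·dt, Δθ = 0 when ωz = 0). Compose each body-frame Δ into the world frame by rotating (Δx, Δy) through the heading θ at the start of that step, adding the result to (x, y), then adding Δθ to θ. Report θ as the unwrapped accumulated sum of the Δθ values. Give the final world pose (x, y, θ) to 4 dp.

step 1: ξ=(vx,vy,ωz)=(-0.0650, -0.0650, 0.7500), dt=0.5 → body Δ=(-0.0257, -0.0378, 0.3750) → world pose (-0.0257, -0.0378, 0.3750)
step 2: ξ=(vx,vy,ωz)=(0.0750, 0.1250, -0.2167), dt=1.0 → body Δ=(0.0879, 0.1159, -0.2167) → world pose (0.0136, 0.1023, 0.1583)
step 3: ξ=(vx,vy,ωz)=(-0.1200, 0.0000, 0.1667), dt=2.0 → body Δ=(-0.2356, -0.0396, 0.3333) → world pose (-0.2128, 0.0260, 0.4917)
step 4: ξ=(vx,vy,ωz)=(0.0800, -0.0400, 0.3000), dt=2.0 → body Δ=(0.1739, -0.0287, 0.6000) → world pose (-0.0460, 0.0828, 1.0917)
step 5: ξ=(vx,vy,ωz)=(-0.0700, 0.0500, 0.4333), dt=1.2 → body Δ=(-0.0955, 0.0360, 0.5200) → world pose (-0.1219, 0.0146, 1.6117)

(-0.1219, 0.0146, 1.6117)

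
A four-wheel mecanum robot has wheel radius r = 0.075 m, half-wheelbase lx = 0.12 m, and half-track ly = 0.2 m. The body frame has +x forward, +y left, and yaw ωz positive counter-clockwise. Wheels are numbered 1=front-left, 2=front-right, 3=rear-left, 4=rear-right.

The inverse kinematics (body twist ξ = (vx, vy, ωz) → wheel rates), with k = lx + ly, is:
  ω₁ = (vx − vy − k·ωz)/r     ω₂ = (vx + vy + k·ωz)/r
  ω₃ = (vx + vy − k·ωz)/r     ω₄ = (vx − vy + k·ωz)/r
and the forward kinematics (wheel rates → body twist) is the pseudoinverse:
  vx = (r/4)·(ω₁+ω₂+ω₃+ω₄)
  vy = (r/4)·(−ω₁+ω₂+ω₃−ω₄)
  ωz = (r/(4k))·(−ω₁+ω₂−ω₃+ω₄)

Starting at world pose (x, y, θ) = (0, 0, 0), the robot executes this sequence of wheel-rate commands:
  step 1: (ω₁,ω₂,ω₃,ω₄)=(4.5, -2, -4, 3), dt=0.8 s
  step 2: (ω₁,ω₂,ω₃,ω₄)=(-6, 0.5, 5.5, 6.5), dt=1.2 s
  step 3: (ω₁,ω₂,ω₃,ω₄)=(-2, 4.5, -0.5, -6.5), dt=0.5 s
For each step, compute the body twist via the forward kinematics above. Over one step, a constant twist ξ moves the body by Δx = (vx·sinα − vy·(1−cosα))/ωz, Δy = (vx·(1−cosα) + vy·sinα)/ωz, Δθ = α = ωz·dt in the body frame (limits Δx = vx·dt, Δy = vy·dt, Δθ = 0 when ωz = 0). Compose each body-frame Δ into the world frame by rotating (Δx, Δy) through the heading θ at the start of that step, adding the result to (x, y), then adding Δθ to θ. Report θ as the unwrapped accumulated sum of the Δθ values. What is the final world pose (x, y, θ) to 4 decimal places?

step 1: ξ=(vx,vy,ωz)=(0.0281, -0.2531, 0.0293), dt=0.8 → body Δ=(0.0249, -0.2022, 0.0234) → world pose (0.0249, -0.2022, 0.0234)
step 2: ξ=(vx,vy,ωz)=(0.1219, 0.1031, 0.4395), dt=1.2 → body Δ=(0.1077, 0.1558, 0.5273) → world pose (0.1289, -0.0440, 0.5508)
step 3: ξ=(vx,vy,ωz)=(-0.0844, 0.2344, 0.0293), dt=0.5 → body Δ=(-0.0430, 0.1169, 0.0146) → world pose (0.0310, 0.0331, 0.5654)

(0.0310, 0.0331, 0.5654)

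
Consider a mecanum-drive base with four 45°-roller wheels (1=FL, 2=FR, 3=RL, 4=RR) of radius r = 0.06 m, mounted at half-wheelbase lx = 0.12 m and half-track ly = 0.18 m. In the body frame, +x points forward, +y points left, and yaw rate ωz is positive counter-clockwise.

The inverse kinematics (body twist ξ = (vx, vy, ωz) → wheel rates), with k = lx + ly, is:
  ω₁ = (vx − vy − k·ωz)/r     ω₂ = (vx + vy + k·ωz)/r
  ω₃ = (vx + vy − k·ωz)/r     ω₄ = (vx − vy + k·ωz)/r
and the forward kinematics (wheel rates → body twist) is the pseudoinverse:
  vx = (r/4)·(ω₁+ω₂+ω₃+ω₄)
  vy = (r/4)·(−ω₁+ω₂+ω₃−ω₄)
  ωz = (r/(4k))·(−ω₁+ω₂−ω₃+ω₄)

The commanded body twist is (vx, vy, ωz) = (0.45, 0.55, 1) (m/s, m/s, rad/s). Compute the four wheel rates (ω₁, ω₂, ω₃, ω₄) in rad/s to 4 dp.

k = lx + ly = 0.12 + 0.18 = 0.3000;  k·ωz = 0.3000·1 = 0.3000
ω₁ (FL) = (vx − vy − k·ωz)/r = -0.4000/0.06 = -6.6667
ω₂ (FR) = (vx + vy + k·ωz)/r = 1.3000/0.06 = 21.6667
ω₃ (RL) = (vx + vy − k·ωz)/r = 0.7000/0.06 = 11.6667
ω₄ (RR) = (vx − vy + k·ωz)/r = 0.2000/0.06 = 3.3333

(-6.6667, 21.6667, 11.6667, 3.3333)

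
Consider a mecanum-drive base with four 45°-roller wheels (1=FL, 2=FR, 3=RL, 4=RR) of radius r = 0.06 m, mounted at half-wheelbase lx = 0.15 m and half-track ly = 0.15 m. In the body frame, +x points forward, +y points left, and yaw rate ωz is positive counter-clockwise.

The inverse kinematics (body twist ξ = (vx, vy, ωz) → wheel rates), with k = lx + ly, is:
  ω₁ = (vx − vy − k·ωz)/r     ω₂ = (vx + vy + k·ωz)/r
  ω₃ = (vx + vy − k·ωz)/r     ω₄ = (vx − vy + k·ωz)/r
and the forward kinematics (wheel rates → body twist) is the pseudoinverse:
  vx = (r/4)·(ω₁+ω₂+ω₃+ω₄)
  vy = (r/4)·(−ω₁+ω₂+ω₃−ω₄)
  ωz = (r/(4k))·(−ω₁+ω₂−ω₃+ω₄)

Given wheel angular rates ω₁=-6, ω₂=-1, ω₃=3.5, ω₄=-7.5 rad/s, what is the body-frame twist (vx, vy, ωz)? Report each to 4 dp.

(-0.1650, 0.2400, -0.3000)

k = lx + ly = 0.15 + 0.15 = 0.3000
ω₁+ω₂+ω₃+ω₄ = -11.0000  →  vx = (0.06/4)·-11.0000 = -0.1650
−ω₁+ω₂+ω₃−ω₄ = 16.0000  →  vy = (0.06/4)·16.0000 = 0.2400
−ω₁+ω₂−ω₃+ω₄ = -6.0000  →  ωz = (0.06/1.2000)·-6.0000 = -0.3000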